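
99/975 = 33/325 = 0.10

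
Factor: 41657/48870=2^( - 1)*3^( - 3)*5^(-1)*7^1*11^1*  181^( - 1) * 541^1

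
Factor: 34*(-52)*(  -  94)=2^4*13^1*17^1 * 47^1  =  166192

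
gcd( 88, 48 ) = 8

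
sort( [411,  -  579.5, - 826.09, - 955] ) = [ - 955, - 826.09, - 579.5,411 ]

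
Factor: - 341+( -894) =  - 1235 = - 5^1 * 13^1*19^1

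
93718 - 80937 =12781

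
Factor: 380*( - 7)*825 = - 2^2 * 3^1* 5^3* 7^1*11^1 * 19^1 = - 2194500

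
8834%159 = 89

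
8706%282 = 246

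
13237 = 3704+9533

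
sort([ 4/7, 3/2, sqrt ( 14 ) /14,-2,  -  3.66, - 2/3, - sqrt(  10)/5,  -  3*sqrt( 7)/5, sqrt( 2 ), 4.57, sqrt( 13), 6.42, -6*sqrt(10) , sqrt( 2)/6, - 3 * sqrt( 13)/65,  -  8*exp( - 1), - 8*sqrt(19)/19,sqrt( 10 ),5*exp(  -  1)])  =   [ - 6*sqrt( 10), - 3.66,  -  8 * exp( - 1 ),-2, - 8 * sqrt (19 )/19, - 3 * sqrt( 7)/5, -2/3,  -  sqrt (10 )/5, - 3*sqrt( 13)/65,  sqrt(2 ) /6,sqrt( 14)/14,  4/7, sqrt( 2), 3/2, 5*exp( - 1), sqrt (10 ),  sqrt( 13 ),  4.57,6.42]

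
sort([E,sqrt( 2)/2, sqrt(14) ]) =[sqrt(2) /2,E, sqrt(14)]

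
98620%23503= 4608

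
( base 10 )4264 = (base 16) 10a8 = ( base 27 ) 5MP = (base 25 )6ke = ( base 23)819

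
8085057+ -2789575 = 5295482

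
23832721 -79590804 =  - 55758083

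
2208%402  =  198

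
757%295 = 167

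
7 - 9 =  - 2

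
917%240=197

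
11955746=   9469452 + 2486294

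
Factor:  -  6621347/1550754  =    -  2^( - 1)*3^ ( - 2 )*17^1*101^( - 1 )*137^1*853^( - 1)*2843^1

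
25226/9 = 25226/9 = 2802.89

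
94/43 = 2+8/43 = 2.19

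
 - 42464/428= -100 + 84/107 = -99.21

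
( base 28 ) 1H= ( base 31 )1E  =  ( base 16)2d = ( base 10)45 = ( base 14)33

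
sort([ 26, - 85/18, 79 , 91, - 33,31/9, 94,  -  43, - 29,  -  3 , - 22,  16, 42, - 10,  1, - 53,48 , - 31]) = [ - 53, - 43, - 33  , - 31, - 29, - 22 , - 10, - 85/18, - 3, 1,  31/9,16, 26 , 42, 48  ,  79 , 91,94] 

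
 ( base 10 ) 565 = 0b1000110101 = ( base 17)1G4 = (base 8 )1065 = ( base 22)13f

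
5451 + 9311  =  14762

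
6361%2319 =1723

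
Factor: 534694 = 2^1 * 101^1 * 2647^1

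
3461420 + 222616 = 3684036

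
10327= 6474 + 3853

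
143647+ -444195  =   - 300548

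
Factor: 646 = 2^1*17^1*19^1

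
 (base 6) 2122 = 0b111100010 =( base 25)j7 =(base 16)1e2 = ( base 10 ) 482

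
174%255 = 174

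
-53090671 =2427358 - 55518029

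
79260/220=3963/11  =  360.27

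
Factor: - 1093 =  - 1093^1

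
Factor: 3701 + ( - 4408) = -707  =  - 7^1 * 101^1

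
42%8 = 2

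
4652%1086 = 308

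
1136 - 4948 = -3812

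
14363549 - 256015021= - 241651472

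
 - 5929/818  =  -8+615/818 = -7.25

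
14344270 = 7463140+6881130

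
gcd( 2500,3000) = 500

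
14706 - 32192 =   -  17486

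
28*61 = 1708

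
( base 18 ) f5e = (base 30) 5fe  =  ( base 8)11544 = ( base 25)7NE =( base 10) 4964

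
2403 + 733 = 3136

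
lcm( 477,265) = 2385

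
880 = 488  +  392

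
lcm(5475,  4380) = 21900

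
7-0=7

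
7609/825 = 9 + 184/825 = 9.22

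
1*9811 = 9811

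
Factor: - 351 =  - 3^3 * 13^1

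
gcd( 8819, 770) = 1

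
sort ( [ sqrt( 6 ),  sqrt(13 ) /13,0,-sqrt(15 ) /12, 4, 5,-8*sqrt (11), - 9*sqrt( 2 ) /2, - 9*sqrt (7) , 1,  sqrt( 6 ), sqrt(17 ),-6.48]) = [ - 8*sqrt ( 11),  -  9*sqrt(7 ),-6.48, - 9*sqrt ( 2) /2, - sqrt( 15 )/12, 0,sqrt(13 ) /13,1,sqrt(  6 ),sqrt (6 ),4,sqrt ( 17 ), 5] 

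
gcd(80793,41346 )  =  9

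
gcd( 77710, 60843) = 1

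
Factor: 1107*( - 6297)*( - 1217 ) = 3^4*41^1 * 1217^1 *2099^1 =8483438043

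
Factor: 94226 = 2^1 *11^1*4283^1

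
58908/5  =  58908/5 =11781.60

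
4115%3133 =982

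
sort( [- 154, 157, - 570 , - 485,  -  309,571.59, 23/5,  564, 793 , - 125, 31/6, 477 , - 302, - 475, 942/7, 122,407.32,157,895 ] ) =[ - 570, - 485, - 475,-309, - 302,-154,  -  125,  23/5,  31/6,122, 942/7, 157, 157,407.32,477, 564 , 571.59, 793, 895]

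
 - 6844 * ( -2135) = 14611940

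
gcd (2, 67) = 1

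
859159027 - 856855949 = 2303078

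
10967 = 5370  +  5597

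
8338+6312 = 14650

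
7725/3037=7725/3037=   2.54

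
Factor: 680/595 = 2^3*7^( - 1 ) = 8/7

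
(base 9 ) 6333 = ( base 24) 81F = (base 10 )4647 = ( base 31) 4ps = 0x1227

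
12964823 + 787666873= 800631696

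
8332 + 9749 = 18081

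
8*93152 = 745216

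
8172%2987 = 2198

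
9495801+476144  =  9971945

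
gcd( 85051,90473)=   1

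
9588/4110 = 2 + 228/685 = 2.33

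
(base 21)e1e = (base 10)6209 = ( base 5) 144314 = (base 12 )3715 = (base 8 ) 14101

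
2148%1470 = 678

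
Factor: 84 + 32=116=2^2*29^1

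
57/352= 57/352 = 0.16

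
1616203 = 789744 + 826459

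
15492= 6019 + 9473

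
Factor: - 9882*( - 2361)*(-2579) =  - 2^1*3^5*61^1*787^1*2579^1= - 60171685758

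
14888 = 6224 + 8664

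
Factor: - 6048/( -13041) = 2^5*3^( - 1) * 23^( -1 )=32/69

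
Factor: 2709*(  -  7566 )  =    -  2^1*3^3* 7^1*13^1*43^1 * 97^1= - 20496294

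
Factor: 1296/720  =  9/5 = 3^2 * 5^( -1 )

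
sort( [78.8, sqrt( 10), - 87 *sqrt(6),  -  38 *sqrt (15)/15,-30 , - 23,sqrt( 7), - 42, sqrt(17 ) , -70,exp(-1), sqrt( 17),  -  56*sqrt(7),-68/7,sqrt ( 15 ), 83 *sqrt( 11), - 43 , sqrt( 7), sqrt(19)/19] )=[-87*sqrt(6),  -  56 * sqrt(7), - 70, - 43,-42,-30, - 23, - 38*sqrt(15)/15,-68/7,sqrt (19)/19, exp ( - 1 ), sqrt(7), sqrt(7 ),sqrt ( 10), sqrt(15), sqrt (17 ),  sqrt(17 ),78.8, 83*sqrt( 11)] 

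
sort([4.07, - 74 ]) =[ - 74,4.07 ] 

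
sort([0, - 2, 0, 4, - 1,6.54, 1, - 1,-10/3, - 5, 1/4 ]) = [ - 5,-10/3,-2, - 1, - 1,0,0, 1/4,1,4 , 6.54 ]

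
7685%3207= 1271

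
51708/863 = 59 + 791/863 = 59.92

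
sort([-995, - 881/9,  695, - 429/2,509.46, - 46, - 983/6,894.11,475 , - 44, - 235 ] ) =[ - 995,-235, - 429/2 , - 983/6,- 881/9, -46, - 44, 475, 509.46, 695, 894.11]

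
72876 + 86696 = 159572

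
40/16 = 5/2 = 2.50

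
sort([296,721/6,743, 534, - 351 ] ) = [  -  351,721/6,296,534, 743 ] 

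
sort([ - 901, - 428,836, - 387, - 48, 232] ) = [ - 901, - 428, - 387, - 48,  232, 836] 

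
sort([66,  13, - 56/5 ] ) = [- 56/5, 13, 66]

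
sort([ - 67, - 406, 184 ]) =[ - 406, - 67,  184 ]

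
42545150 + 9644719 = 52189869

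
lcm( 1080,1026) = 20520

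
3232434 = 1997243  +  1235191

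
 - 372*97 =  - 36084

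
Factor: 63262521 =3^2*7^1*1004167^1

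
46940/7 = 46940/7 =6705.71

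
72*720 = 51840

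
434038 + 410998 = 845036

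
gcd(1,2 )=1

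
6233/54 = 6233/54 = 115.43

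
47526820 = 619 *76780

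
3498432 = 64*54663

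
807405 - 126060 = 681345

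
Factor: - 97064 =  - 2^3 *11^1*1103^1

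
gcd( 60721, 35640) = 1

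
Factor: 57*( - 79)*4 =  - 2^2 * 3^1 *19^1 * 79^1=-  18012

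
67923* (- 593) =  - 40278339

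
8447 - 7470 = 977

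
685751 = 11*62341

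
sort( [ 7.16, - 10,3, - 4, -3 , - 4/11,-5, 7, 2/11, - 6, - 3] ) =[-10,-6, - 5, - 4,  -  3,-3, - 4/11, 2/11, 3, 7,7.16 ]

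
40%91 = 40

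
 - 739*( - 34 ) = 25126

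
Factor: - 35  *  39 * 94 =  - 128310 = - 2^1*3^1*5^1*7^1*13^1*47^1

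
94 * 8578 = 806332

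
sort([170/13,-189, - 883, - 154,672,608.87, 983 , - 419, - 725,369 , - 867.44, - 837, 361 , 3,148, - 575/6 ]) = [ - 883, - 867.44 , - 837, - 725, - 419 ,- 189, - 154,-575/6,  3, 170/13, 148,361,369, 608.87 , 672, 983 ] 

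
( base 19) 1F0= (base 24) 12M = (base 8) 1206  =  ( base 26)om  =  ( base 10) 646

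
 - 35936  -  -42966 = 7030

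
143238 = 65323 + 77915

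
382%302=80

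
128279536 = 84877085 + 43402451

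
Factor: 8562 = 2^1*3^1*1427^1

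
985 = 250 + 735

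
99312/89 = 99312/89 = 1115.87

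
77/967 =77/967= 0.08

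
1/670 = 1/670 =0.00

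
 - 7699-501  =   - 8200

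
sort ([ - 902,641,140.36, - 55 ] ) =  [ - 902, - 55, 140.36 , 641] 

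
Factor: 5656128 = 2^6*3^1*89^1*331^1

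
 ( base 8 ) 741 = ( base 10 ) 481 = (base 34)E5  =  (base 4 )13201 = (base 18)18D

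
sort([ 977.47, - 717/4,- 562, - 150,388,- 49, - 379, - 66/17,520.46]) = [ - 562,-379, - 717/4,-150, - 49, - 66/17,388,520.46 , 977.47]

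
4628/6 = 771+1/3 = 771.33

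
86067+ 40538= 126605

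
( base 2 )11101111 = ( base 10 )239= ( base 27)8n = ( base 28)8F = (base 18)d5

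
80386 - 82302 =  - 1916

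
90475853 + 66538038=157013891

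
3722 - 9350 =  - 5628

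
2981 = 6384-3403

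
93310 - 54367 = 38943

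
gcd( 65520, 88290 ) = 90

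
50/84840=5/8484 = 0.00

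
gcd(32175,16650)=225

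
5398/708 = 2699/354 = 7.62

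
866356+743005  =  1609361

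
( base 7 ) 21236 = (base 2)1010010010110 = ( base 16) 1496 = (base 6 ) 40222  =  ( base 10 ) 5270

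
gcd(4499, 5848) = 1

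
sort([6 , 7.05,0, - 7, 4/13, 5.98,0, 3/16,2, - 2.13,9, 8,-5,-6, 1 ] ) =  [ - 7,-6, - 5,-2.13, 0,0,  3/16,  4/13, 1, 2, 5.98,6 , 7.05, 8,9 ]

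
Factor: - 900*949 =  - 2^2*3^2*5^2*13^1*73^1 = - 854100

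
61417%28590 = 4237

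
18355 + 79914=98269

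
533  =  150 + 383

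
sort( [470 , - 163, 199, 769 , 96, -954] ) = [ - 954 , - 163,  96,199 , 470, 769] 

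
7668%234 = 180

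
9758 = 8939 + 819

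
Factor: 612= 2^2* 3^2*17^1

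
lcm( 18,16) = 144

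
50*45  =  2250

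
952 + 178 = 1130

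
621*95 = 58995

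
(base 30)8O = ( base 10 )264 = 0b100001000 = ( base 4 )10020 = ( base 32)88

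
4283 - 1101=3182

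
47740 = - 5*(  -  9548) 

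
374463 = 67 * 5589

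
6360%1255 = 85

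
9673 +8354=18027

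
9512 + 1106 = 10618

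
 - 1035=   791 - 1826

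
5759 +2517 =8276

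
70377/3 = 23459 = 23459.00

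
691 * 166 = 114706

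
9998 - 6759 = 3239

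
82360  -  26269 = 56091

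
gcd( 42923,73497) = 1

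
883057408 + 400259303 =1283316711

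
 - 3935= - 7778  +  3843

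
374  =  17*22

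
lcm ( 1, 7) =7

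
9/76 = 9/76 = 0.12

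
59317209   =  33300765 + 26016444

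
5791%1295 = 611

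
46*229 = 10534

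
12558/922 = 13 + 286/461 =13.62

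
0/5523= 0  =  0.00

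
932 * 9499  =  8853068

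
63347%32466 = 30881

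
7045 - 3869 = 3176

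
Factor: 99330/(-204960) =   -  473/976 = - 2^ (  -  4)* 11^1 * 43^1 * 61^( - 1) 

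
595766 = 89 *6694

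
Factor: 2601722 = 2^1*127^1 * 10243^1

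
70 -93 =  - 23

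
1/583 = 1/583 =0.00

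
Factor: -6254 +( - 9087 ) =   -  15341 = - 23^2*29^1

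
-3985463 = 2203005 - 6188468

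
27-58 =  - 31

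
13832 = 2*6916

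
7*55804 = 390628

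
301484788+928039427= 1229524215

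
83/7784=83/7784 = 0.01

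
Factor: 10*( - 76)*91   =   - 2^3 * 5^1*7^1*13^1 * 19^1 = - 69160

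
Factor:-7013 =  - 7013^1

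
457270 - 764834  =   - 307564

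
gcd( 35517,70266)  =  3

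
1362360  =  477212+885148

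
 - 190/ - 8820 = 19/882  =  0.02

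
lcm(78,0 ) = 0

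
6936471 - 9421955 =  - 2485484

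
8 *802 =6416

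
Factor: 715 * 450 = 2^1*3^2*5^3*11^1*13^1 = 321750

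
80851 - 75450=5401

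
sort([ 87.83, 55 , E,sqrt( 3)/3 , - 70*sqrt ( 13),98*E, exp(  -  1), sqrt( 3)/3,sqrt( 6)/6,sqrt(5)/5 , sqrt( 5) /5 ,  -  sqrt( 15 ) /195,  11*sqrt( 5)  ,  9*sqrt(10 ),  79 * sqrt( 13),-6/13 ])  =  [ - 70*sqrt( 13) , - 6/13, - sqrt ( 15) /195 , exp( - 1),sqrt ( 6)/6,sqrt( 5)/5,  sqrt (5) /5,sqrt( 3)/3,sqrt( 3)/3,E,11*sqrt( 5),  9 * sqrt ( 10),55,  87.83,  98*E, 79*sqrt (13) ] 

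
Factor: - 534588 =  - 2^2 * 3^1 * 44549^1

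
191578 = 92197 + 99381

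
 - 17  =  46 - 63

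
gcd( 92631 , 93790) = 1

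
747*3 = 2241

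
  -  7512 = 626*(-12)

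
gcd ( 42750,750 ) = 750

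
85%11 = 8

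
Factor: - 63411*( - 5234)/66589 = 2^1*3^1*17^ ( - 1)*23^1*919^1*2617^1*3917^( - 1 ) = 331893174/66589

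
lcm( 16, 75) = 1200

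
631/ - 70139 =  - 631/70139 = -0.01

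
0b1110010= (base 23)4m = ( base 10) 114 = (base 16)72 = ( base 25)4E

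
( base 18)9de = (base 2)110001011100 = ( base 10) 3164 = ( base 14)1220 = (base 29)3m3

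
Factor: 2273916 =2^2* 3^1*189493^1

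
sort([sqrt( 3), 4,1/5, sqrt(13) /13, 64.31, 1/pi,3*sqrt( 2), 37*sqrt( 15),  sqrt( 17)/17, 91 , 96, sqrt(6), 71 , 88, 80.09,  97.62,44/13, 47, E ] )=[ 1/5, sqrt(17) /17  ,  sqrt(13)/13,1/pi, sqrt( 3), sqrt( 6 ), E,44/13, 4, 3*sqrt( 2), 47 , 64.31,71,80.09,88, 91, 96, 97.62,37 * sqrt( 15 )]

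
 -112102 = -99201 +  - 12901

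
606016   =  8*75752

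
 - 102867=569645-672512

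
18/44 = 9/22  =  0.41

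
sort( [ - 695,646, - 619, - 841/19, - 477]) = [ - 695 ,  -  619,-477, - 841/19, 646 ]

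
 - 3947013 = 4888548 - 8835561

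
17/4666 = 17/4666= 0.00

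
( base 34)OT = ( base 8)1515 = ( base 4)31031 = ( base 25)18k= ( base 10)845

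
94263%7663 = 2307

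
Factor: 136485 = 3^4*5^1*337^1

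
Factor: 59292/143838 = 2^1*3^3  *131^ ( - 1 ) = 54/131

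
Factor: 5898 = 2^1*3^1*983^1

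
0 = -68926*0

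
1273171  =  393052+880119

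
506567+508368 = 1014935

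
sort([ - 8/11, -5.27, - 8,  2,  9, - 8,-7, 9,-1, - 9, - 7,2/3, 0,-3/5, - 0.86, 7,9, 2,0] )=[-9, -8,  -  8 , - 7, - 7,-5.27, - 1,  -  0.86  ,-8/11, -3/5, 0, 0,2/3,2,2,7,9, 9,9 ] 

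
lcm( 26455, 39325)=1455025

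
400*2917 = 1166800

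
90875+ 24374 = 115249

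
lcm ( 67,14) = 938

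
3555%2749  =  806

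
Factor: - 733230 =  - 2^1*3^2*5^1*8147^1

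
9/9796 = 9/9796=0.00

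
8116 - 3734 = 4382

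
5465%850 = 365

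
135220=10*13522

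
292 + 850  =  1142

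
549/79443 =61/8827 = 0.01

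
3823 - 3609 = 214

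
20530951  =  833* 24647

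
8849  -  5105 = 3744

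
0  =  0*1491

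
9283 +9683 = 18966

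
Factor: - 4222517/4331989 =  - 13^1 * 324809^1*4331989^( - 1) 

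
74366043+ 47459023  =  121825066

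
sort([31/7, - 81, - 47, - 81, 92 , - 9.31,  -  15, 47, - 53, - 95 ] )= [ - 95,  -  81, - 81, - 53 , - 47, - 15, - 9.31, 31/7, 47, 92 ]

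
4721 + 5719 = 10440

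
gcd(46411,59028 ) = 1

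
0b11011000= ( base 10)216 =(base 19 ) b7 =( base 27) 80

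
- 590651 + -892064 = - 1482715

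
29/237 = 29/237= 0.12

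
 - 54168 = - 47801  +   -6367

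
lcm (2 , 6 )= 6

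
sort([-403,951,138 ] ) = [ - 403,138,951]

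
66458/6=33229/3=   11076.33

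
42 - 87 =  - 45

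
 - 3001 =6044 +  - 9045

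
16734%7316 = 2102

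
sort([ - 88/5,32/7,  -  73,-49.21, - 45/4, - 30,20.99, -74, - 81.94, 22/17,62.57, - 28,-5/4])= [ - 81.94,- 74, - 73, - 49.21 , - 30,-28, - 88/5, - 45/4, - 5/4,22/17, 32/7 , 20.99, 62.57 ] 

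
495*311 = 153945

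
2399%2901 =2399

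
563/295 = 1+268/295 =1.91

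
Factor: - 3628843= - 83^1* 43721^1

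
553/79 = 7 = 7.00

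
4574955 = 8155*561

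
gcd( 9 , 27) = 9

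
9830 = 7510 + 2320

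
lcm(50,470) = 2350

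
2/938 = 1/469 = 0.00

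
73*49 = 3577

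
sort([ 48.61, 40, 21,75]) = [ 21,40,  48.61,  75]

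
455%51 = 47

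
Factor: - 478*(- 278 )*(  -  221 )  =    -  29367364 = - 2^2*13^1*17^1 * 139^1*239^1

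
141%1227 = 141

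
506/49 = 10+16/49=10.33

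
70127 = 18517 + 51610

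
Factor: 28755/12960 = 2^(-5)*71^1 = 71/32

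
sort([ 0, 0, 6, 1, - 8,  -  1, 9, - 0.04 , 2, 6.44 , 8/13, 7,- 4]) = [ - 8, - 4,  -  1, - 0.04 , 0, 0, 8/13, 1, 2,6, 6.44,7, 9 ] 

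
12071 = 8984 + 3087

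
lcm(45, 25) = 225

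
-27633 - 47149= - 74782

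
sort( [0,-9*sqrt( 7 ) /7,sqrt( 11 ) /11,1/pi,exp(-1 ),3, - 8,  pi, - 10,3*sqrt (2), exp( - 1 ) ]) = [ - 10,-8, -9*sqrt( 7 ) /7,0, sqrt( 11 )/11,1/pi, exp( -1),exp(- 1),3,pi, 3*sqrt(2 )]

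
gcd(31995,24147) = 9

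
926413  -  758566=167847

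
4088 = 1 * 4088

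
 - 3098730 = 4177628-7276358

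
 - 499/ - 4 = 499/4 = 124.75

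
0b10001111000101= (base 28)BJ1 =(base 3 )110120011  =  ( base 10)9157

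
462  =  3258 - 2796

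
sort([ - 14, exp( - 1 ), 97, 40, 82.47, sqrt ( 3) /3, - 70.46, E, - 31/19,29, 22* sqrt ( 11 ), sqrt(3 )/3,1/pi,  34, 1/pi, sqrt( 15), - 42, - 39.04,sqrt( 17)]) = [  -  70.46 , - 42, - 39.04 , -14,-31/19,1/pi, 1/pi, exp( - 1),sqrt(3)/3, sqrt( 3 ) /3, E, sqrt( 15 ),sqrt( 17 ) , 29, 34, 40,22*sqrt(11),  82.47,97]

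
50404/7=7200  +  4/7=7200.57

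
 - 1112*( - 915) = 1017480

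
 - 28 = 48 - 76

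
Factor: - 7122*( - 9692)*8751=604050236424 =2^3*3^2*1187^1*2423^1*2917^1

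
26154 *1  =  26154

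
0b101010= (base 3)1120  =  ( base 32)1A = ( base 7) 60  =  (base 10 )42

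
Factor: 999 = 3^3*37^1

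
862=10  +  852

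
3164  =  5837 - 2673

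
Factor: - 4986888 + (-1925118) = - 6912006 = - 2^1*3^1*23^1*50087^1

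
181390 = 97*1870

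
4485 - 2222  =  2263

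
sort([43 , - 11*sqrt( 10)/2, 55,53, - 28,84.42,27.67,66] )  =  [-28, - 11 * sqrt(10)/2, 27.67,43,53,  55,66, 84.42]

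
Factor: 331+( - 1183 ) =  - 2^2*3^1*71^1  =  - 852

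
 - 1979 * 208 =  - 411632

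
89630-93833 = -4203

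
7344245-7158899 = 185346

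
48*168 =8064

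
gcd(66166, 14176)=2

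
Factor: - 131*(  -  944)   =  123664 = 2^4*59^1 *131^1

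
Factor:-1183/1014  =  -2^( - 1 ) *3^ ( - 1 ) * 7^1 = - 7/6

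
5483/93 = 58+89/93= 58.96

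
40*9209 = 368360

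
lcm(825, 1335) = 73425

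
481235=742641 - 261406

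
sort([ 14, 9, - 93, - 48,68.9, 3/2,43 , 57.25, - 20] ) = [ - 93  , - 48, - 20,3/2, 9, 14,43, 57.25, 68.9] 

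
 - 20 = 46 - 66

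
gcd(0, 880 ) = 880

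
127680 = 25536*5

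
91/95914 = 1/1054= 0.00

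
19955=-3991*( -5)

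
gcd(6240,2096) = 16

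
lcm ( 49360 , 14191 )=1135280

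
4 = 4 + 0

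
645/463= 1 + 182/463 = 1.39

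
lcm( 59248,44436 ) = 177744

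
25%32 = 25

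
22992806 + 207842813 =230835619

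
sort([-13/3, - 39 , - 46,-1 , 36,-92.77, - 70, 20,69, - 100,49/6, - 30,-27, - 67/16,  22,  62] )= [-100, - 92.77,-70,-46,- 39,-30,-27,-13/3, - 67/16, - 1,49/6, 20 , 22, 36, 62,69] 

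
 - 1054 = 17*(- 62 ) 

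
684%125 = 59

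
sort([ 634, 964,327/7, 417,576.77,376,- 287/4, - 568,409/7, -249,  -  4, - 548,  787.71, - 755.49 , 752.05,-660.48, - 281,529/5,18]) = [ - 755.49, - 660.48,-568, - 548,-281, - 249, - 287/4 ,-4  ,  18,327/7 , 409/7, 529/5,376, 417,576.77,634,752.05,  787.71,964 ]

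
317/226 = 1+91/226 = 1.40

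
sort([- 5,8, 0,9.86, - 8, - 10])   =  [ - 10, - 8, - 5,0,  8, 9.86]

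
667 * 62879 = 41940293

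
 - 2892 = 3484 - 6376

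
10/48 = 5/24 =0.21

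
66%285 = 66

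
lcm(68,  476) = 476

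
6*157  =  942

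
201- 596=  - 395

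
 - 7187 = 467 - 7654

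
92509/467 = 92509/467=   198.09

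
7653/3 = 2551 = 2551.00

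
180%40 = 20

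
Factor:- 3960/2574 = - 20/13= - 2^2 * 5^1*13^( - 1 ) 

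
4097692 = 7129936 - 3032244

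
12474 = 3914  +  8560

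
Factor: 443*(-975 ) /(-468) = 11075/12  =  2^(- 2)*3^(-1 )*5^2 *443^1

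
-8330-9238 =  - 17568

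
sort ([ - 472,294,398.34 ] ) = [  -  472, 294,398.34]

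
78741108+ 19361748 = 98102856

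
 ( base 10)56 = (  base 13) 44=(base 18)32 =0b111000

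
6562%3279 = 4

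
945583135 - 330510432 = 615072703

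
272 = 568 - 296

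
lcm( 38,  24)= 456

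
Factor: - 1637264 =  - 2^4 * 102329^1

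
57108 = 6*9518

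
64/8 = 8 = 8.00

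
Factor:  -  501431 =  - 7^1*71633^1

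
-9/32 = -9/32 = -0.28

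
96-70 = 26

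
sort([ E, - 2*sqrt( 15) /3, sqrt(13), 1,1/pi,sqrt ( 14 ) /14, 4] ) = [ - 2*sqrt( 15)/3, sqrt( 14)/14, 1/pi,1,  E,  sqrt( 13),4 ] 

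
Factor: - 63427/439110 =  - 13/90 = - 2^( - 1)*3^( - 2) *5^(-1)*13^1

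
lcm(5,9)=45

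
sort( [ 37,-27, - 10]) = [  -  27, -10,37 ]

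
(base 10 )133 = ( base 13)a3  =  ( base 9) 157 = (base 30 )4d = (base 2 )10000101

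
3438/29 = 118 + 16/29  =  118.55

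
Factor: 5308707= 3^1*151^1  *11719^1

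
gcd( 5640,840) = 120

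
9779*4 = 39116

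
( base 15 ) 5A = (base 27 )34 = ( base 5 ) 320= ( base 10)85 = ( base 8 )125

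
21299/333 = 21299/333 = 63.96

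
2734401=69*39629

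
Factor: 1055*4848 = 5114640 = 2^4 * 3^1*5^1 * 101^1*211^1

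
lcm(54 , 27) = 54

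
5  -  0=5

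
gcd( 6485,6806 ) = 1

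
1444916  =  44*32839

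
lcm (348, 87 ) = 348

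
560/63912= 70/7989 =0.01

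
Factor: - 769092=-2^2*3^1 *64091^1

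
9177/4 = 2294 + 1/4 = 2294.25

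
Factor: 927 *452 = 419004 = 2^2*3^2*103^1*113^1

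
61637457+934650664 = 996288121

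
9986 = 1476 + 8510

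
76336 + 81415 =157751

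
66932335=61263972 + 5668363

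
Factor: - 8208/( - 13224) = 2^1*3^2*29^( - 1) = 18/29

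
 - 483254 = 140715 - 623969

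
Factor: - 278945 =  - 5^1*47^1 * 1187^1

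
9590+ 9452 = 19042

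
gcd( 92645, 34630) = 5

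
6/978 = 1/163= 0.01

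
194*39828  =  7726632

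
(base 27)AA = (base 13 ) 187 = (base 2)100011000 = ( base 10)280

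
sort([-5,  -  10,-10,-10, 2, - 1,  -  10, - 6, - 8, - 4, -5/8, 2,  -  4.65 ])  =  [-10, -10, - 10,-10,-8,-6,  -  5,-4.65 ,-4, -1, - 5/8, 2, 2 ] 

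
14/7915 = 14/7915 = 0.00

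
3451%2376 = 1075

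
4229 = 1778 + 2451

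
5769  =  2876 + 2893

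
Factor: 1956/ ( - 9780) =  - 5^( -1) = - 1/5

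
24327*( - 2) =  - 48654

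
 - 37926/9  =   - 4214 = - 4214.00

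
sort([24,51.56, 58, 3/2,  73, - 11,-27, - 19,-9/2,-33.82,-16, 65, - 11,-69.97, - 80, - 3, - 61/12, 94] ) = [ - 80, - 69.97, - 33.82,-27, - 19,-16,-11, -11, - 61/12, - 9/2, - 3, 3/2, 24,51.56,58, 65,73,94 ] 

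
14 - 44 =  - 30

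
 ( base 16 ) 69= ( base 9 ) 126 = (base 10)105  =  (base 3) 10220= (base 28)3L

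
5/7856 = 5/7856 = 0.00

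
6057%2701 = 655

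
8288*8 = 66304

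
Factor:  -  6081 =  - 3^1*2027^1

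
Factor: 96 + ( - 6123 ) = -3^1*7^2*41^1= - 6027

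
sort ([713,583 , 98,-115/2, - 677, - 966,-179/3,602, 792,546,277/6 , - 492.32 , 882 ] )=[ - 966, -677, - 492.32, - 179/3,  -  115/2 , 277/6,98, 546, 583,602,713,792,882 ]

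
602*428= 257656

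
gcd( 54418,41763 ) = 1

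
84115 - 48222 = 35893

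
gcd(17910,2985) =2985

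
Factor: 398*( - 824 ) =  - 327952 = - 2^4*103^1* 199^1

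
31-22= 9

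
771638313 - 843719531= - 72081218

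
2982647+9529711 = 12512358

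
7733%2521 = 170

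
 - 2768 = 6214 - 8982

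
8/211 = 8/211= 0.04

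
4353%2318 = 2035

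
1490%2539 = 1490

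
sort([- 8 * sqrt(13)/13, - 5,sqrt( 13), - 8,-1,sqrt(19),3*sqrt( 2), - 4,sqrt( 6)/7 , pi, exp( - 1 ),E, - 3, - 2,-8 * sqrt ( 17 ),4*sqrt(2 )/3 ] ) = [-8*sqrt( 17), - 8,-5,-4, - 3, - 8*sqrt(13)/13,-2, - 1,sqrt(6) /7, exp( -1),4*sqrt(2)/3,E , pi,sqrt( 13),  3*sqrt(2), sqrt(19) ] 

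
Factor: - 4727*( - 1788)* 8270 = 69897014520 = 2^3 * 3^1*5^1*29^1 * 149^1*163^1 * 827^1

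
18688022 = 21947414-3259392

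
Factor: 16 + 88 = 2^3*13^1   =  104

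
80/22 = 3 + 7/11 = 3.64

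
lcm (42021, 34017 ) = 714357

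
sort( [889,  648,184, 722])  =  [ 184,648, 722,  889]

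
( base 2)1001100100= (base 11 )507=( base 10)612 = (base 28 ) lo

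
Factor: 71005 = 5^1*11^1*1291^1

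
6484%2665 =1154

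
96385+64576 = 160961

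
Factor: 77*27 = 3^3*7^1*11^1 = 2079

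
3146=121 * 26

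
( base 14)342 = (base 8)1206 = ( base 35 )IG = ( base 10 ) 646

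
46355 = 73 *635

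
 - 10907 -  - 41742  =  30835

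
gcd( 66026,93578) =2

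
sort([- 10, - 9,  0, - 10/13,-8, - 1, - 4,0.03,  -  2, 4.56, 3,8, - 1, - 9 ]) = [ -10, - 9,  -  9,-8,  -  4,-2, - 1, - 1, - 10/13,0,0.03,3, 4.56,8 ]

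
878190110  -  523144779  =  355045331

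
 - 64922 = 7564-72486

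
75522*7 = 528654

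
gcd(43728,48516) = 12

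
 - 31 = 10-41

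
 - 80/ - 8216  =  10/1027 = 0.01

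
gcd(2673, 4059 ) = 99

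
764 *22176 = 16942464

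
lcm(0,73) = 0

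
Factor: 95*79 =5^1*19^1*79^1 = 7505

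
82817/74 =82817/74 = 1119.15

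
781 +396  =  1177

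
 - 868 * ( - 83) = 72044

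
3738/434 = 8 + 19/31 = 8.61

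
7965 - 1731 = 6234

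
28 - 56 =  - 28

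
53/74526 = 53/74526=0.00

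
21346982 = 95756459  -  74409477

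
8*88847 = 710776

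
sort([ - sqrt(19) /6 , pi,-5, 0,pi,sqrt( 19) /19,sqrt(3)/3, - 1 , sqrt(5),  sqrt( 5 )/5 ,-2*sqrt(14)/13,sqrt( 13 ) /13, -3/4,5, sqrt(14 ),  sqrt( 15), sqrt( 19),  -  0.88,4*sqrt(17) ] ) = [-5,  -  1,-0.88,-3/4, - sqrt( 19 )/6,-2 *sqrt( 14) /13, 0, sqrt(19 )/19,  sqrt(13)/13,sqrt(5 ) /5, sqrt ( 3) /3,  sqrt(5),  pi,pi,sqrt( 14 ), sqrt(15), sqrt(19),5 , 4*sqrt( 17) ]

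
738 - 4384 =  - 3646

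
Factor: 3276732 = 2^2*3^1*273061^1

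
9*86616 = 779544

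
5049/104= 48 + 57/104 = 48.55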